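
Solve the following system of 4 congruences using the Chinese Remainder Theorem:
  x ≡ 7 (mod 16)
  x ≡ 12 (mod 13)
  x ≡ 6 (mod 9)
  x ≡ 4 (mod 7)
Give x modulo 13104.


Product of moduli M = 16 · 13 · 9 · 7 = 13104.
Merge one congruence at a time:
  Start: x ≡ 7 (mod 16).
  Combine with x ≡ 12 (mod 13); new modulus lcm = 208.
    Write x = 7 + 16·t and substitute into x ≡ 12 (mod 13): 16·t ≡ 12 − 7 = 5 (mod 13).
    Reduce coefficients mod 13: 3·t ≡ 5 (mod 13).
    The inverse of 3 mod 13 is 9 (since 3·9 = 27 = 2·13 + 1), so t ≡ 9·5 = 45 ≡ 6 (mod 13).
    Then x = 7 + 16·6 = 103, valid modulo lcm(16, 13) = 208: x ≡ 103 (mod 208).
  Combine with x ≡ 6 (mod 9); new modulus lcm = 1872.
    Write x = 103 + 208·t and substitute into x ≡ 6 (mod 9): 208·t ≡ 6 − 103 = -97 (mod 9).
    Reduce coefficients mod 9: 1·t ≡ 2 (mod 9).
    So t ≡ 2 (mod 9).
    Then x = 103 + 208·2 = 519, valid modulo lcm(208, 9) = 1872: x ≡ 519 (mod 1872).
  Combine with x ≡ 4 (mod 7); new modulus lcm = 13104.
    Write x = 519 + 1872·t and substitute into x ≡ 4 (mod 7): 1872·t ≡ 4 − 519 = -515 (mod 7).
    Reduce coefficients mod 7: 3·t ≡ 3 (mod 7).
    The inverse of 3 mod 7 is 5 (since 3·5 = 15 = 2·7 + 1), so t ≡ 5·3 = 15 ≡ 1 (mod 7).
    Then x = 519 + 1872·1 = 2391, valid modulo lcm(1872, 7) = 13104: x ≡ 2391 (mod 13104).
Verify against each original: 2391 mod 16 = 7, 2391 mod 13 = 12, 2391 mod 9 = 6, 2391 mod 7 = 4.

x ≡ 2391 (mod 13104).


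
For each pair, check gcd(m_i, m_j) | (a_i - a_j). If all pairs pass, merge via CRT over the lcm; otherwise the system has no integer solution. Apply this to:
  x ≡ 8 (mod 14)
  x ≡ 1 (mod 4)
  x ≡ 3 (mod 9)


Moduli 14, 4, 9 are not pairwise coprime, so CRT works modulo lcm(m_i) when all pairwise compatibility conditions hold.
Pairwise compatibility: gcd(m_i, m_j) must divide a_i - a_j for every pair.
Merge one congruence at a time:
  Start: x ≡ 8 (mod 14).
  Combine with x ≡ 1 (mod 4): gcd(14, 4) = 2, and 1 - 8 = -7 is NOT divisible by 2.
    ⇒ system is inconsistent (no integer solution).

No solution (the system is inconsistent).


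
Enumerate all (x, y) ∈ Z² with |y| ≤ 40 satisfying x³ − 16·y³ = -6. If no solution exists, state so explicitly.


The equation is x³ - 16y³ = -6. For fixed y, x³ = 16·y³ − 6, so a solution requires the RHS to be a perfect cube.
Strategy: iterate y from -40 to 40, compute RHS = 16·y³ − 6, and check whether it is a (positive or negative) perfect cube.
Check small values of y:
  y = 0: RHS = -6 is not a perfect cube.
  y = 1: RHS = 10 is not a perfect cube.
  y = -1: RHS = -22 is not a perfect cube.
  y = 2: RHS = 122 is not a perfect cube.
  y = -2: RHS = -134 is not a perfect cube.
  y = 3: RHS = 426 is not a perfect cube.
  y = -3: RHS = -438 is not a perfect cube.
Continuing the search up to |y| = 40 finds no solutions either.
No (x, y) in the scanned range satisfies the equation.

No integer solutions with |y| ≤ 40.


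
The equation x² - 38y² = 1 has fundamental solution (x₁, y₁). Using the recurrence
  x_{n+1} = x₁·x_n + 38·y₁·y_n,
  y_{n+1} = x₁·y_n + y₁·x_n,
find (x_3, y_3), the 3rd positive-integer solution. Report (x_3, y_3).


Step 1: Find the fundamental solution (x₁, y₁) of x² - 38y² = 1.
  Expand √38 as a continued fraction. a₀ = ⌊√38⌋ = 6; iterate m_{k+1} = d_k·a_k − m_k, d_{k+1} = (38 − m_{k+1}²)/d_k, a_{k+1} = ⌊(a₀ + m_{k+1})/d_{k+1}⌋ (starting m₀ = 0, d₀ = 1), with convergents p_k = a_k·p_{k-1} + p_{k-2}, q_k = a_k·q_{k-1} + q_{k-2} (p₋₁ = 1, q₋₁ = 0):
  k = 0: a₀ = 6; p₀/q₀ = 6/1; p₀² − 38·q₀² = 36 − 38 = -2.
  k = 1: m = 6, d = 2, a = ⌊(6 + 6)/2⌋ = 6; p/q = (6·6 + 1)/(6·1 + 0) = 37/6; p² − 38·q² = 1369 − 1368 = 1.
  The first convergent with p² − 38·q² = 1 gives the fundamental solution (x₁, y₁) = (37, 6).
Step 2: Apply the recurrence (x_{n+1}, y_{n+1}) = (x₁x_n + 38y₁y_n, x₁y_n + y₁x_n) repeatedly.
  From (x_1, y_1) = (37, 6): x_2 = 37·37 + 38·6·6 = 2737; y_2 = 37·6 + 6·37 = 444.
  From (x_2, y_2) = (2737, 444): x_3 = 37·2737 + 38·6·444 = 202501; y_3 = 37·444 + 6·2737 = 32850.
Step 3: Verify x_3² - 38·y_3² = 41006655001 - 41006655000 = 1 (should be 1). ✓

(x_1, y_1) = (37, 6); (x_3, y_3) = (202501, 32850).


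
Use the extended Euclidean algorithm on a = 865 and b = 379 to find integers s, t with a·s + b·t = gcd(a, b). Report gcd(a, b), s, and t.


Euclidean algorithm on (865, 379) — divide until remainder is 0:
  865 = 2 · 379 + 107
  379 = 3 · 107 + 58
  107 = 1 · 58 + 49
  58 = 1 · 49 + 9
  49 = 5 · 9 + 4
  9 = 2 · 4 + 1
  4 = 4 · 1 + 0
gcd(865, 379) = 1.
Track Bezout coefficients alongside the remainders: start with r₀ = 865 = a·1 + b·0 (s = 1, t = 0) and r₁ = 379 = a·0 + b·1 (s = 0, t = 1); each new remainder r_{k+1} = r_{k-1} − q_k·r_k inherits s_{k+1} = s_{k-1} − q_k·s_k, t_{k+1} = t_{k-1} − q_k·t_k, so r_k = a·s_k + b·t_k at every step:
  q = 2: r = 107, s = 1 − 2·0 = 1, t = 0 − 2·1 = -2  (check: 865·1 + 379·(-2) = 107)
  q = 3: r = 58, s = 0 − 3·1 = -3, t = 1 − 3·(-2) = 7  (check: 865·(-3) + 379·7 = 58)
  q = 1: r = 49, s = 1 − 1·(-3) = 4, t = -2 − 1·7 = -9  (check: 865·4 + 379·(-9) = 49)
  q = 1: r = 9, s = -3 − 1·4 = -7, t = 7 − 1·(-9) = 16  (check: 865·(-7) + 379·16 = 9)
  q = 5: r = 4, s = 4 − 5·(-7) = 39, t = -9 − 5·16 = -89  (check: 865·39 + 379·(-89) = 4)
  q = 2: r = 1, s = -7 − 2·39 = -85, t = 16 − 2·(-89) = 194  (check: 865·(-85) + 379·194 = 1)
The row with r = 1 (the gcd) gives the Bezout coefficients s = -85, t = 194.
Result: 865 · (-85) + 379 · (194) = 1.

gcd(865, 379) = 1; s = -85, t = 194 (check: 865·(-85) + 379·194 = 1).


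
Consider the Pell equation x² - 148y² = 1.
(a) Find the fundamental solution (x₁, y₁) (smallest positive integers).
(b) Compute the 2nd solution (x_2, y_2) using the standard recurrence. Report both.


Step 1: Find the fundamental solution (x₁, y₁) of x² - 148y² = 1.
  Expand √148 as a continued fraction. a₀ = ⌊√148⌋ = 12; iterate m_{k+1} = d_k·a_k − m_k, d_{k+1} = (148 − m_{k+1}²)/d_k, a_{k+1} = ⌊(a₀ + m_{k+1})/d_{k+1}⌋ (starting m₀ = 0, d₀ = 1), with convergents p_k = a_k·p_{k-1} + p_{k-2}, q_k = a_k·q_{k-1} + q_{k-2} (p₋₁ = 1, q₋₁ = 0):
  k = 0: a₀ = 12; p₀/q₀ = 12/1; p₀² − 148·q₀² = 144 − 148 = -4.
  k = 1: m = 12, d = 4, a = ⌊(12 + 12)/4⌋ = 6; p/q = (6·12 + 1)/(6·1 + 0) = 73/6; p² − 148·q² = 5329 − 5328 = 1.
  The first convergent with p² − 148·q² = 1 gives the fundamental solution (x₁, y₁) = (73, 6).
Step 2: Apply the recurrence (x_{n+1}, y_{n+1}) = (x₁x_n + 148y₁y_n, x₁y_n + y₁x_n) repeatedly.
  From (x_1, y_1) = (73, 6): x_2 = 73·73 + 148·6·6 = 10657; y_2 = 73·6 + 6·73 = 876.
Step 3: Verify x_2² - 148·y_2² = 113571649 - 113571648 = 1 (should be 1). ✓

(x_1, y_1) = (73, 6); (x_2, y_2) = (10657, 876).


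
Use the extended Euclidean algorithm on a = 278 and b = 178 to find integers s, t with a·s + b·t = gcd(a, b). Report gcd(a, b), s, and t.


Euclidean algorithm on (278, 178) — divide until remainder is 0:
  278 = 1 · 178 + 100
  178 = 1 · 100 + 78
  100 = 1 · 78 + 22
  78 = 3 · 22 + 12
  22 = 1 · 12 + 10
  12 = 1 · 10 + 2
  10 = 5 · 2 + 0
gcd(278, 178) = 2.
Track Bezout coefficients alongside the remainders: start with r₀ = 278 = a·1 + b·0 (s = 1, t = 0) and r₁ = 178 = a·0 + b·1 (s = 0, t = 1); each new remainder r_{k+1} = r_{k-1} − q_k·r_k inherits s_{k+1} = s_{k-1} − q_k·s_k, t_{k+1} = t_{k-1} − q_k·t_k, so r_k = a·s_k + b·t_k at every step:
  q = 1: r = 100, s = 1 − 1·0 = 1, t = 0 − 1·1 = -1  (check: 278·1 + 178·(-1) = 100)
  q = 1: r = 78, s = 0 − 1·1 = -1, t = 1 − 1·(-1) = 2  (check: 278·(-1) + 178·2 = 78)
  q = 1: r = 22, s = 1 − 1·(-1) = 2, t = -1 − 1·2 = -3  (check: 278·2 + 178·(-3) = 22)
  q = 3: r = 12, s = -1 − 3·2 = -7, t = 2 − 3·(-3) = 11  (check: 278·(-7) + 178·11 = 12)
  q = 1: r = 10, s = 2 − 1·(-7) = 9, t = -3 − 1·11 = -14  (check: 278·9 + 178·(-14) = 10)
  q = 1: r = 2, s = -7 − 1·9 = -16, t = 11 − 1·(-14) = 25  (check: 278·(-16) + 178·25 = 2)
The row with r = 2 (the gcd) gives the Bezout coefficients s = -16, t = 25.
Result: 278 · (-16) + 178 · (25) = 2.

gcd(278, 178) = 2; s = -16, t = 25 (check: 278·(-16) + 178·25 = 2).


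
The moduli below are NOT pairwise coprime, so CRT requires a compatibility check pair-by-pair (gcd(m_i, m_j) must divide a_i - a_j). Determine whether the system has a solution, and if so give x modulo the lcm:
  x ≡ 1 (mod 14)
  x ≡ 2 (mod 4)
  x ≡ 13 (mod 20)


Moduli 14, 4, 20 are not pairwise coprime, so CRT works modulo lcm(m_i) when all pairwise compatibility conditions hold.
Pairwise compatibility: gcd(m_i, m_j) must divide a_i - a_j for every pair.
Merge one congruence at a time:
  Start: x ≡ 1 (mod 14).
  Combine with x ≡ 2 (mod 4): gcd(14, 4) = 2, and 2 - 1 = 1 is NOT divisible by 2.
    ⇒ system is inconsistent (no integer solution).

No solution (the system is inconsistent).


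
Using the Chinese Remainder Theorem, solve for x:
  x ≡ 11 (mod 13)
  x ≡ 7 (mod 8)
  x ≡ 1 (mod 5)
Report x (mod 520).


Moduli 13, 8, 5 are pairwise coprime; by CRT there is a unique solution modulo M = 13 · 8 · 5 = 520.
Solve pairwise, accumulating the modulus:
  Start with x ≡ 11 (mod 13).
  Combine with x ≡ 7 (mod 8): since gcd(13, 8) = 1, we get a unique residue mod 104.
    Write x = 11 + 13·t and substitute into x ≡ 7 (mod 8): 13·t ≡ 7 − 11 = -4 (mod 8).
    Reduce coefficients mod 8: 5·t ≡ 4 (mod 8).
    The inverse of 5 mod 8 is 5 (since 5·5 = 25 = 3·8 + 1), so t ≡ 5·4 = 20 ≡ 4 (mod 8).
    Then x = 11 + 13·4 = 63, valid modulo lcm(13, 8) = 104: x ≡ 63 (mod 104).
  Combine with x ≡ 1 (mod 5): since gcd(104, 5) = 1, we get a unique residue mod 520.
    Write x = 63 + 104·t and substitute into x ≡ 1 (mod 5): 104·t ≡ 1 − 63 = -62 (mod 5).
    Reduce coefficients mod 5: 4·t ≡ 3 (mod 5).
    The inverse of 4 mod 5 is 4 (since 4·4 = 16 = 3·5 + 1), so t ≡ 4·3 = 12 ≡ 2 (mod 5).
    Then x = 63 + 104·2 = 271, valid modulo lcm(104, 5) = 520: x ≡ 271 (mod 520).
Verify: 271 mod 13 = 11 ✓, 271 mod 8 = 7 ✓, 271 mod 5 = 1 ✓.

x ≡ 271 (mod 520).


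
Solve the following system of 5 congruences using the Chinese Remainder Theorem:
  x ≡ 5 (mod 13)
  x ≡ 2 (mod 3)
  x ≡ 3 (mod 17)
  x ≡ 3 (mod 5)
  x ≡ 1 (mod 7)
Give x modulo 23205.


Product of moduli M = 13 · 3 · 17 · 5 · 7 = 23205.
Merge one congruence at a time:
  Start: x ≡ 5 (mod 13).
  Combine with x ≡ 2 (mod 3); new modulus lcm = 39.
    Write x = 5 + 13·t and substitute into x ≡ 2 (mod 3): 13·t ≡ 2 − 5 = -3 (mod 3).
    Reduce coefficients mod 3: 1·t ≡ 0 (mod 3).
    So t ≡ 0 (mod 3).
    Then x = 5 + 13·0 = 5, valid modulo lcm(13, 3) = 39: x ≡ 5 (mod 39).
  Combine with x ≡ 3 (mod 17); new modulus lcm = 663.
    Write x = 5 + 39·t and substitute into x ≡ 3 (mod 17): 39·t ≡ 3 − 5 = -2 (mod 17).
    Reduce coefficients mod 17: 5·t ≡ 15 (mod 17).
    The inverse of 5 mod 17 is 7 (since 5·7 = 35 = 2·17 + 1), so t ≡ 7·15 = 105 ≡ 3 (mod 17).
    Then x = 5 + 39·3 = 122, valid modulo lcm(39, 17) = 663: x ≡ 122 (mod 663).
  Combine with x ≡ 3 (mod 5); new modulus lcm = 3315.
    Write x = 122 + 663·t and substitute into x ≡ 3 (mod 5): 663·t ≡ 3 − 122 = -119 (mod 5).
    Reduce coefficients mod 5: 3·t ≡ 1 (mod 5).
    The inverse of 3 mod 5 is 2 (since 3·2 = 6 = 1·5 + 1), so t ≡ 2·1 = 2 ≡ 2 (mod 5).
    Then x = 122 + 663·2 = 1448, valid modulo lcm(663, 5) = 3315: x ≡ 1448 (mod 3315).
  Combine with x ≡ 1 (mod 7); new modulus lcm = 23205.
    Write x = 1448 + 3315·t and substitute into x ≡ 1 (mod 7): 3315·t ≡ 1 − 1448 = -1447 (mod 7).
    Reduce coefficients mod 7: 4·t ≡ 2 (mod 7).
    The inverse of 4 mod 7 is 2 (since 4·2 = 8 = 1·7 + 1), so t ≡ 2·2 = 4 ≡ 4 (mod 7).
    Then x = 1448 + 3315·4 = 14708, valid modulo lcm(3315, 7) = 23205: x ≡ 14708 (mod 23205).
Verify against each original: 14708 mod 13 = 5, 14708 mod 3 = 2, 14708 mod 17 = 3, 14708 mod 5 = 3, 14708 mod 7 = 1.

x ≡ 14708 (mod 23205).


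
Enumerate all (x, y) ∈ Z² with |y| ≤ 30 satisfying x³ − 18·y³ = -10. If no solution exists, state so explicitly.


The equation is x³ - 18y³ = -10. For fixed y, x³ = 18·y³ − 10, so a solution requires the RHS to be a perfect cube.
Strategy: iterate y from -30 to 30, compute RHS = 18·y³ − 10, and check whether it is a (positive or negative) perfect cube.
Check small values of y:
  y = 0: RHS = -10 is not a perfect cube.
  y = 1: RHS = 8 = (2)³ ⇒ x = 2 works.
  y = -1: RHS = -28 is not a perfect cube.
  y = 2: RHS = 134 is not a perfect cube.
  y = -2: RHS = -154 is not a perfect cube.
  y = 3: RHS = 476 is not a perfect cube.
  y = -3: RHS = -496 is not a perfect cube.
Continuing the search up to |y| = 30 finds no further solutions beyond those listed.
Collected solutions: (2, 1).

Solutions (with |y| ≤ 30): (2, 1).


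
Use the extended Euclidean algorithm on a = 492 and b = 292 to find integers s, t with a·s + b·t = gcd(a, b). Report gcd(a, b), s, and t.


Euclidean algorithm on (492, 292) — divide until remainder is 0:
  492 = 1 · 292 + 200
  292 = 1 · 200 + 92
  200 = 2 · 92 + 16
  92 = 5 · 16 + 12
  16 = 1 · 12 + 4
  12 = 3 · 4 + 0
gcd(492, 292) = 4.
Track Bezout coefficients alongside the remainders: start with r₀ = 492 = a·1 + b·0 (s = 1, t = 0) and r₁ = 292 = a·0 + b·1 (s = 0, t = 1); each new remainder r_{k+1} = r_{k-1} − q_k·r_k inherits s_{k+1} = s_{k-1} − q_k·s_k, t_{k+1} = t_{k-1} − q_k·t_k, so r_k = a·s_k + b·t_k at every step:
  q = 1: r = 200, s = 1 − 1·0 = 1, t = 0 − 1·1 = -1  (check: 492·1 + 292·(-1) = 200)
  q = 1: r = 92, s = 0 − 1·1 = -1, t = 1 − 1·(-1) = 2  (check: 492·(-1) + 292·2 = 92)
  q = 2: r = 16, s = 1 − 2·(-1) = 3, t = -1 − 2·2 = -5  (check: 492·3 + 292·(-5) = 16)
  q = 5: r = 12, s = -1 − 5·3 = -16, t = 2 − 5·(-5) = 27  (check: 492·(-16) + 292·27 = 12)
  q = 1: r = 4, s = 3 − 1·(-16) = 19, t = -5 − 1·27 = -32  (check: 492·19 + 292·(-32) = 4)
The row with r = 4 (the gcd) gives the Bezout coefficients s = 19, t = -32.
Result: 492 · (19) + 292 · (-32) = 4.

gcd(492, 292) = 4; s = 19, t = -32 (check: 492·19 + 292·(-32) = 4).


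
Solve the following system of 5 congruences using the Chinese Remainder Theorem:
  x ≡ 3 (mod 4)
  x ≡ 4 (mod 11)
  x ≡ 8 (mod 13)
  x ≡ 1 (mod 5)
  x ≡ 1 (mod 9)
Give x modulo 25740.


Product of moduli M = 4 · 11 · 13 · 5 · 9 = 25740.
Merge one congruence at a time:
  Start: x ≡ 3 (mod 4).
  Combine with x ≡ 4 (mod 11); new modulus lcm = 44.
    Write x = 3 + 4·t and substitute into x ≡ 4 (mod 11): 4·t ≡ 4 − 3 = 1 (mod 11).
    The inverse of 4 mod 11 is 3 (since 4·3 = 12 = 1·11 + 1), so t ≡ 3·1 = 3 ≡ 3 (mod 11).
    Then x = 3 + 4·3 = 15, valid modulo lcm(4, 11) = 44: x ≡ 15 (mod 44).
  Combine with x ≡ 8 (mod 13); new modulus lcm = 572.
    Write x = 15 + 44·t and substitute into x ≡ 8 (mod 13): 44·t ≡ 8 − 15 = -7 (mod 13).
    Reduce coefficients mod 13: 5·t ≡ 6 (mod 13).
    The inverse of 5 mod 13 is 8 (since 5·8 = 40 = 3·13 + 1), so t ≡ 8·6 = 48 ≡ 9 (mod 13).
    Then x = 15 + 44·9 = 411, valid modulo lcm(44, 13) = 572: x ≡ 411 (mod 572).
  Combine with x ≡ 1 (mod 5); new modulus lcm = 2860.
    Write x = 411 + 572·t and substitute into x ≡ 1 (mod 5): 572·t ≡ 1 − 411 = -410 (mod 5).
    Reduce coefficients mod 5: 2·t ≡ 0 (mod 5).
    The inverse of 2 mod 5 is 3 (since 2·3 = 6 = 1·5 + 1), so t ≡ 3·0 = 0 ≡ 0 (mod 5).
    Then x = 411 + 572·0 = 411, valid modulo lcm(572, 5) = 2860: x ≡ 411 (mod 2860).
  Combine with x ≡ 1 (mod 9); new modulus lcm = 25740.
    Write x = 411 + 2860·t and substitute into x ≡ 1 (mod 9): 2860·t ≡ 1 − 411 = -410 (mod 9).
    Reduce coefficients mod 9: 7·t ≡ 4 (mod 9).
    The inverse of 7 mod 9 is 4 (since 7·4 = 28 = 3·9 + 1), so t ≡ 4·4 = 16 ≡ 7 (mod 9).
    Then x = 411 + 2860·7 = 20431, valid modulo lcm(2860, 9) = 25740: x ≡ 20431 (mod 25740).
Verify against each original: 20431 mod 4 = 3, 20431 mod 11 = 4, 20431 mod 13 = 8, 20431 mod 5 = 1, 20431 mod 9 = 1.

x ≡ 20431 (mod 25740).


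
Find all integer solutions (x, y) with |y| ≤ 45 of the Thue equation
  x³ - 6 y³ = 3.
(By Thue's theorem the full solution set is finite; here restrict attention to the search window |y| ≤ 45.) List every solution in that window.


The equation is x³ - 6y³ = 3. For fixed y, x³ = 6·y³ + 3, so a solution requires the RHS to be a perfect cube.
Strategy: iterate y from -45 to 45, compute RHS = 6·y³ + 3, and check whether it is a (positive or negative) perfect cube.
Check small values of y:
  y = 0: RHS = 3 is not a perfect cube.
  y = 1: RHS = 9 is not a perfect cube.
  y = -1: RHS = -3 is not a perfect cube.
  y = 2: RHS = 51 is not a perfect cube.
  y = -2: RHS = -45 is not a perfect cube.
  y = 3: RHS = 165 is not a perfect cube.
  y = -3: RHS = -159 is not a perfect cube.
Continuing the search up to |y| = 45 finds no solutions either.
No (x, y) in the scanned range satisfies the equation.

No integer solutions with |y| ≤ 45.


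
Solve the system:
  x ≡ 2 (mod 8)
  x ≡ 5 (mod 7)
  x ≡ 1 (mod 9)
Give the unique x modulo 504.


Moduli 8, 7, 9 are pairwise coprime; by CRT there is a unique solution modulo M = 8 · 7 · 9 = 504.
Solve pairwise, accumulating the modulus:
  Start with x ≡ 2 (mod 8).
  Combine with x ≡ 5 (mod 7): since gcd(8, 7) = 1, we get a unique residue mod 56.
    Write x = 2 + 8·t and substitute into x ≡ 5 (mod 7): 8·t ≡ 5 − 2 = 3 (mod 7).
    Reduce coefficients mod 7: 1·t ≡ 3 (mod 7).
    So t ≡ 3 (mod 7).
    Then x = 2 + 8·3 = 26, valid modulo lcm(8, 7) = 56: x ≡ 26 (mod 56).
  Combine with x ≡ 1 (mod 9): since gcd(56, 9) = 1, we get a unique residue mod 504.
    Write x = 26 + 56·t and substitute into x ≡ 1 (mod 9): 56·t ≡ 1 − 26 = -25 (mod 9).
    Reduce coefficients mod 9: 2·t ≡ 2 (mod 9).
    The inverse of 2 mod 9 is 5 (since 2·5 = 10 = 1·9 + 1), so t ≡ 5·2 = 10 ≡ 1 (mod 9).
    Then x = 26 + 56·1 = 82, valid modulo lcm(56, 9) = 504: x ≡ 82 (mod 504).
Verify: 82 mod 8 = 2 ✓, 82 mod 7 = 5 ✓, 82 mod 9 = 1 ✓.

x ≡ 82 (mod 504).


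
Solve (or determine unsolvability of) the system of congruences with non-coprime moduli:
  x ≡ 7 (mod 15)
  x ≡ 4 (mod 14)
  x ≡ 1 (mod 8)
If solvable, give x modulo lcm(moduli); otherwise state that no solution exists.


Moduli 15, 14, 8 are not pairwise coprime, so CRT works modulo lcm(m_i) when all pairwise compatibility conditions hold.
Pairwise compatibility: gcd(m_i, m_j) must divide a_i - a_j for every pair.
Merge one congruence at a time:
  Start: x ≡ 7 (mod 15).
  Combine with x ≡ 4 (mod 14): gcd(15, 14) = 1; 4 - 7 = -3, which IS divisible by 1, so compatible.
    Write x = 7 + 15·t and substitute into x ≡ 4 (mod 14): 15·t ≡ 4 − 7 = -3 (mod 14).
    Reduce coefficients mod 14: 1·t ≡ 11 (mod 14).
    So t ≡ 11 (mod 14).
    Then x = 7 + 15·11 = 172, valid modulo lcm(15, 14) = 210: x ≡ 172 (mod 210).
  Combine with x ≡ 1 (mod 8): gcd(210, 8) = 2, and 1 - 172 = -171 is NOT divisible by 2.
    ⇒ system is inconsistent (no integer solution).

No solution (the system is inconsistent).


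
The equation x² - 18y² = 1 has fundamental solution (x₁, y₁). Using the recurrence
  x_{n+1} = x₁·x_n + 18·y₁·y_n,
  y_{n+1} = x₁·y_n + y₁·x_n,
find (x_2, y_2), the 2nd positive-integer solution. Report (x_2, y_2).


Step 1: Find the fundamental solution (x₁, y₁) of x² - 18y² = 1.
  Expand √18 as a continued fraction. a₀ = ⌊√18⌋ = 4; iterate m_{k+1} = d_k·a_k − m_k, d_{k+1} = (18 − m_{k+1}²)/d_k, a_{k+1} = ⌊(a₀ + m_{k+1})/d_{k+1}⌋ (starting m₀ = 0, d₀ = 1), with convergents p_k = a_k·p_{k-1} + p_{k-2}, q_k = a_k·q_{k-1} + q_{k-2} (p₋₁ = 1, q₋₁ = 0):
  k = 0: a₀ = 4; p₀/q₀ = 4/1; p₀² − 18·q₀² = 16 − 18 = -2.
  k = 1: m = 4, d = 2, a = ⌊(4 + 4)/2⌋ = 4; p/q = (4·4 + 1)/(4·1 + 0) = 17/4; p² − 18·q² = 289 − 288 = 1.
  The first convergent with p² − 18·q² = 1 gives the fundamental solution (x₁, y₁) = (17, 4).
Step 2: Apply the recurrence (x_{n+1}, y_{n+1}) = (x₁x_n + 18y₁y_n, x₁y_n + y₁x_n) repeatedly.
  From (x_1, y_1) = (17, 4): x_2 = 17·17 + 18·4·4 = 577; y_2 = 17·4 + 4·17 = 136.
Step 3: Verify x_2² - 18·y_2² = 332929 - 332928 = 1 (should be 1). ✓

(x_1, y_1) = (17, 4); (x_2, y_2) = (577, 136).


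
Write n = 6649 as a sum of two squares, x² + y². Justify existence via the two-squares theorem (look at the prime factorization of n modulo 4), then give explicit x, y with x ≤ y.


Step 1: Factor n = 6649 = 61 · 109.
Step 2: Check the mod-4 condition on each prime factor: 61 ≡ 1 (mod 4), exponent 1; 109 ≡ 1 (mod 4), exponent 1.
All primes ≡ 3 (mod 4) appear to even exponent (or don't appear), so by the two-squares theorem n IS expressible as a sum of two squares.
Step 3: Build a representation. Here n = 61 · 109 is a product of primes ≡ 1 (mod 4). Each prime p ≡ 1 (mod 4) is itself a sum of two squares; find a² by testing p − a² for a perfect square:
  61: 61 − 1² = 60, 61 − 2² = 57, 61 − 3² = 52, 61 − 4² = 45, 61 − 5² = 36 = 6² ⇒ 61 = 5² + 6².
  109: 109 − 1² = 108, 109 − 2² = 105, 109 − 3² = 100 = 10² ⇒ 109 = 3² + 10².
  Combine using the Brahmagupta–Fibonacci identity (a² + b²)(c² + d²) = (ac − bd)² + (ad + bc)² = (ac + bd)² + (ad − bc)²:
  61 · 109 = 6649: from (5² + 6²)(3² + 10²), take (5·3 − 6·10, 5·10 + 6·3) = (15 − 60, 50 + 18) = (-45, 68); dropping signs (only squares matter) gives (45, 68); check 45² + 68² = 2025 + 4624 = 6649 ✓.
Step 4: Order so x ≤ y and verify: 45² + 68² = 2025 + 4624 = 6649 = n. ✓

n = 6649 = 45² + 68² (one valid representation with x ≤ y).


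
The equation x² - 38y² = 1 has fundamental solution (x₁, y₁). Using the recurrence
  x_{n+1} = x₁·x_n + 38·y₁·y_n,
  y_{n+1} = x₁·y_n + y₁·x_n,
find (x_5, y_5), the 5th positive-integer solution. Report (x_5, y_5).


Step 1: Find the fundamental solution (x₁, y₁) of x² - 38y² = 1.
  Expand √38 as a continued fraction. a₀ = ⌊√38⌋ = 6; iterate m_{k+1} = d_k·a_k − m_k, d_{k+1} = (38 − m_{k+1}²)/d_k, a_{k+1} = ⌊(a₀ + m_{k+1})/d_{k+1}⌋ (starting m₀ = 0, d₀ = 1), with convergents p_k = a_k·p_{k-1} + p_{k-2}, q_k = a_k·q_{k-1} + q_{k-2} (p₋₁ = 1, q₋₁ = 0):
  k = 0: a₀ = 6; p₀/q₀ = 6/1; p₀² − 38·q₀² = 36 − 38 = -2.
  k = 1: m = 6, d = 2, a = ⌊(6 + 6)/2⌋ = 6; p/q = (6·6 + 1)/(6·1 + 0) = 37/6; p² − 38·q² = 1369 − 1368 = 1.
  The first convergent with p² − 38·q² = 1 gives the fundamental solution (x₁, y₁) = (37, 6).
Step 2: Apply the recurrence (x_{n+1}, y_{n+1}) = (x₁x_n + 38y₁y_n, x₁y_n + y₁x_n) repeatedly.
  From (x_1, y_1) = (37, 6): x_2 = 37·37 + 38·6·6 = 2737; y_2 = 37·6 + 6·37 = 444.
  From (x_2, y_2) = (2737, 444): x_3 = 37·2737 + 38·6·444 = 202501; y_3 = 37·444 + 6·2737 = 32850.
  From (x_3, y_3) = (202501, 32850): x_4 = 37·202501 + 38·6·32850 = 14982337; y_4 = 37·32850 + 6·202501 = 2430456.
  From (x_4, y_4) = (14982337, 2430456): x_5 = 37·14982337 + 38·6·2430456 = 1108490437; y_5 = 37·2430456 + 6·14982337 = 179820894.
Step 3: Verify x_5² - 38·y_5² = 1228751048920450969 - 1228751048920450968 = 1 (should be 1). ✓

(x_1, y_1) = (37, 6); (x_5, y_5) = (1108490437, 179820894).


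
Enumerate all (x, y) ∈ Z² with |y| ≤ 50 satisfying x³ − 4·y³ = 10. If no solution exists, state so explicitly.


The equation is x³ - 4y³ = 10. For fixed y, x³ = 4·y³ + 10, so a solution requires the RHS to be a perfect cube.
Strategy: iterate y from -50 to 50, compute RHS = 4·y³ + 10, and check whether it is a (positive or negative) perfect cube.
Check small values of y:
  y = 0: RHS = 10 is not a perfect cube.
  y = 1: RHS = 14 is not a perfect cube.
  y = -1: RHS = 6 is not a perfect cube.
  y = 2: RHS = 42 is not a perfect cube.
  y = -2: RHS = -22 is not a perfect cube.
  y = 3: RHS = 118 is not a perfect cube.
  y = -3: RHS = -98 is not a perfect cube.
Continuing the search up to |y| = 50 finds no solutions either.
No (x, y) in the scanned range satisfies the equation.

No integer solutions with |y| ≤ 50.


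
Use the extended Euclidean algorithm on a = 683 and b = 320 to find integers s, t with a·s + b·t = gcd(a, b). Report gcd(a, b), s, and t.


Euclidean algorithm on (683, 320) — divide until remainder is 0:
  683 = 2 · 320 + 43
  320 = 7 · 43 + 19
  43 = 2 · 19 + 5
  19 = 3 · 5 + 4
  5 = 1 · 4 + 1
  4 = 4 · 1 + 0
gcd(683, 320) = 1.
Track Bezout coefficients alongside the remainders: start with r₀ = 683 = a·1 + b·0 (s = 1, t = 0) and r₁ = 320 = a·0 + b·1 (s = 0, t = 1); each new remainder r_{k+1} = r_{k-1} − q_k·r_k inherits s_{k+1} = s_{k-1} − q_k·s_k, t_{k+1} = t_{k-1} − q_k·t_k, so r_k = a·s_k + b·t_k at every step:
  q = 2: r = 43, s = 1 − 2·0 = 1, t = 0 − 2·1 = -2  (check: 683·1 + 320·(-2) = 43)
  q = 7: r = 19, s = 0 − 7·1 = -7, t = 1 − 7·(-2) = 15  (check: 683·(-7) + 320·15 = 19)
  q = 2: r = 5, s = 1 − 2·(-7) = 15, t = -2 − 2·15 = -32  (check: 683·15 + 320·(-32) = 5)
  q = 3: r = 4, s = -7 − 3·15 = -52, t = 15 − 3·(-32) = 111  (check: 683·(-52) + 320·111 = 4)
  q = 1: r = 1, s = 15 − 1·(-52) = 67, t = -32 − 1·111 = -143  (check: 683·67 + 320·(-143) = 1)
The row with r = 1 (the gcd) gives the Bezout coefficients s = 67, t = -143.
Result: 683 · (67) + 320 · (-143) = 1.

gcd(683, 320) = 1; s = 67, t = -143 (check: 683·67 + 320·(-143) = 1).


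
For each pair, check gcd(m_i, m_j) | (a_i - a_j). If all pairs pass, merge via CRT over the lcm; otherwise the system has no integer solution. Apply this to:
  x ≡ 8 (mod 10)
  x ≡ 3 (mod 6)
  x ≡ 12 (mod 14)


Moduli 10, 6, 14 are not pairwise coprime, so CRT works modulo lcm(m_i) when all pairwise compatibility conditions hold.
Pairwise compatibility: gcd(m_i, m_j) must divide a_i - a_j for every pair.
Merge one congruence at a time:
  Start: x ≡ 8 (mod 10).
  Combine with x ≡ 3 (mod 6): gcd(10, 6) = 2, and 3 - 8 = -5 is NOT divisible by 2.
    ⇒ system is inconsistent (no integer solution).

No solution (the system is inconsistent).


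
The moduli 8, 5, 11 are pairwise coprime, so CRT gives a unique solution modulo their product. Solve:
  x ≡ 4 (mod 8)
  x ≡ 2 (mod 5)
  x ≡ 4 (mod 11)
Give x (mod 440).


Moduli 8, 5, 11 are pairwise coprime; by CRT there is a unique solution modulo M = 8 · 5 · 11 = 440.
Solve pairwise, accumulating the modulus:
  Start with x ≡ 4 (mod 8).
  Combine with x ≡ 2 (mod 5): since gcd(8, 5) = 1, we get a unique residue mod 40.
    Write x = 4 + 8·t and substitute into x ≡ 2 (mod 5): 8·t ≡ 2 − 4 = -2 (mod 5).
    Reduce coefficients mod 5: 3·t ≡ 3 (mod 5).
    The inverse of 3 mod 5 is 2 (since 3·2 = 6 = 1·5 + 1), so t ≡ 2·3 = 6 ≡ 1 (mod 5).
    Then x = 4 + 8·1 = 12, valid modulo lcm(8, 5) = 40: x ≡ 12 (mod 40).
  Combine with x ≡ 4 (mod 11): since gcd(40, 11) = 1, we get a unique residue mod 440.
    Write x = 12 + 40·t and substitute into x ≡ 4 (mod 11): 40·t ≡ 4 − 12 = -8 (mod 11).
    Reduce coefficients mod 11: 7·t ≡ 3 (mod 11).
    The inverse of 7 mod 11 is 8 (since 7·8 = 56 = 5·11 + 1), so t ≡ 8·3 = 24 ≡ 2 (mod 11).
    Then x = 12 + 40·2 = 92, valid modulo lcm(40, 11) = 440: x ≡ 92 (mod 440).
Verify: 92 mod 8 = 4 ✓, 92 mod 5 = 2 ✓, 92 mod 11 = 4 ✓.

x ≡ 92 (mod 440).


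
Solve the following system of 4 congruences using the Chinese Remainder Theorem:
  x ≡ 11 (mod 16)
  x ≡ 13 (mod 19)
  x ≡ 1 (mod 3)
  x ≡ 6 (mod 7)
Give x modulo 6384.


Product of moduli M = 16 · 19 · 3 · 7 = 6384.
Merge one congruence at a time:
  Start: x ≡ 11 (mod 16).
  Combine with x ≡ 13 (mod 19); new modulus lcm = 304.
    Write x = 11 + 16·t and substitute into x ≡ 13 (mod 19): 16·t ≡ 13 − 11 = 2 (mod 19).
    The inverse of 16 mod 19 is 6 (since 16·6 = 96 = 5·19 + 1), so t ≡ 6·2 = 12 ≡ 12 (mod 19).
    Then x = 11 + 16·12 = 203, valid modulo lcm(16, 19) = 304: x ≡ 203 (mod 304).
  Combine with x ≡ 1 (mod 3); new modulus lcm = 912.
    Write x = 203 + 304·t and substitute into x ≡ 1 (mod 3): 304·t ≡ 1 − 203 = -202 (mod 3).
    Reduce coefficients mod 3: 1·t ≡ 2 (mod 3).
    So t ≡ 2 (mod 3).
    Then x = 203 + 304·2 = 811, valid modulo lcm(304, 3) = 912: x ≡ 811 (mod 912).
  Combine with x ≡ 6 (mod 7); new modulus lcm = 6384.
    Write x = 811 + 912·t and substitute into x ≡ 6 (mod 7): 912·t ≡ 6 − 811 = -805 (mod 7).
    Reduce coefficients mod 7: 2·t ≡ 0 (mod 7).
    The inverse of 2 mod 7 is 4 (since 2·4 = 8 = 1·7 + 1), so t ≡ 4·0 = 0 ≡ 0 (mod 7).
    Then x = 811 + 912·0 = 811, valid modulo lcm(912, 7) = 6384: x ≡ 811 (mod 6384).
Verify against each original: 811 mod 16 = 11, 811 mod 19 = 13, 811 mod 3 = 1, 811 mod 7 = 6.

x ≡ 811 (mod 6384).


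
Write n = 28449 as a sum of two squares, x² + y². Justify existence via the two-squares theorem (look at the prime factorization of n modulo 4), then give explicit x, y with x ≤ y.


Step 1: Factor n = 28449 = 3^2 · 29 · 109.
Step 2: Check the mod-4 condition on each prime factor: 3 ≡ 3 (mod 4), exponent 2 (must be even); 29 ≡ 1 (mod 4), exponent 1; 109 ≡ 1 (mod 4), exponent 1.
All primes ≡ 3 (mod 4) appear to even exponent (or don't appear), so by the two-squares theorem n IS expressible as a sum of two squares.
Step 3: Build a representation. Group n = k² · m with k = 3 and m = 29 · 109 = 3161 (a product of primes ≡ 1 (mod 4)); a representation of m scales to one of n via (k·x)² + (k·y)² = k²(x² + y²). Each prime p ≡ 1 (mod 4) is itself a sum of two squares; find a² by testing p − a² for a perfect square:
  29: 29 − 1² = 28, 29 − 2² = 25 = 5² ⇒ 29 = 2² + 5².
  109: 109 − 1² = 108, 109 − 2² = 105, 109 − 3² = 100 = 10² ⇒ 109 = 3² + 10².
  Combine using the Brahmagupta–Fibonacci identity (a² + b²)(c² + d²) = (ac − bd)² + (ad + bc)² = (ac + bd)² + (ad − bc)²:
  29 · 109 = 3161: from (2² + 5²)(3² + 10²), take (2·3 − 5·10, 2·10 + 5·3) = (6 − 50, 20 + 15) = (-44, 35); dropping signs (only squares matter) gives (44, 35); check 44² + 35² = 1936 + 1225 = 3161 ✓.
  Scale by k = 3: (3·44, 3·35) = (132, 105).
Step 4: Order so x ≤ y and verify: 105² + 132² = 11025 + 17424 = 28449 = n. ✓

n = 28449 = 105² + 132² (one valid representation with x ≤ y).


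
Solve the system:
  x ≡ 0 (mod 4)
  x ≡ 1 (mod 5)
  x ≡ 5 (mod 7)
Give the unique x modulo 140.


Moduli 4, 5, 7 are pairwise coprime; by CRT there is a unique solution modulo M = 4 · 5 · 7 = 140.
Solve pairwise, accumulating the modulus:
  Start with x ≡ 0 (mod 4).
  Combine with x ≡ 1 (mod 5): since gcd(4, 5) = 1, we get a unique residue mod 20.
    Write x = 0 + 4·t and substitute into x ≡ 1 (mod 5): 4·t ≡ 1 − 0 = 1 (mod 5).
    The inverse of 4 mod 5 is 4 (since 4·4 = 16 = 3·5 + 1), so t ≡ 4·1 = 4 ≡ 4 (mod 5).
    Then x = 0 + 4·4 = 16, valid modulo lcm(4, 5) = 20: x ≡ 16 (mod 20).
  Combine with x ≡ 5 (mod 7): since gcd(20, 7) = 1, we get a unique residue mod 140.
    Write x = 16 + 20·t and substitute into x ≡ 5 (mod 7): 20·t ≡ 5 − 16 = -11 (mod 7).
    Reduce coefficients mod 7: 6·t ≡ 3 (mod 7).
    The inverse of 6 mod 7 is 6 (since 6·6 = 36 = 5·7 + 1), so t ≡ 6·3 = 18 ≡ 4 (mod 7).
    Then x = 16 + 20·4 = 96, valid modulo lcm(20, 7) = 140: x ≡ 96 (mod 140).
Verify: 96 mod 4 = 0 ✓, 96 mod 5 = 1 ✓, 96 mod 7 = 5 ✓.

x ≡ 96 (mod 140).


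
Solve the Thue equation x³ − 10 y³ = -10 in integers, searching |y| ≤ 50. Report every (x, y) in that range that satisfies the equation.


The equation is x³ - 10y³ = -10. For fixed y, x³ = 10·y³ − 10, so a solution requires the RHS to be a perfect cube.
Strategy: iterate y from -50 to 50, compute RHS = 10·y³ − 10, and check whether it is a (positive or negative) perfect cube.
Check small values of y:
  y = 0: RHS = -10 is not a perfect cube.
  y = 1: RHS = 0 = (0)³ ⇒ x = 0 works.
  y = -1: RHS = -20 is not a perfect cube.
  y = 2: RHS = 70 is not a perfect cube.
  y = -2: RHS = -90 is not a perfect cube.
  y = 3: RHS = 260 is not a perfect cube.
  y = -3: RHS = -280 is not a perfect cube.
Continuing the search up to |y| = 50 finds no further solutions beyond those listed.
Collected solutions: (0, 1).

Solutions (with |y| ≤ 50): (0, 1).


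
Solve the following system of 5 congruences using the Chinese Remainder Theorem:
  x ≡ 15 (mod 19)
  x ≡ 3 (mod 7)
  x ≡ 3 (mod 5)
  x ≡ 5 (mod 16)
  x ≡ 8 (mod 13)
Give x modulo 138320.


Product of moduli M = 19 · 7 · 5 · 16 · 13 = 138320.
Merge one congruence at a time:
  Start: x ≡ 15 (mod 19).
  Combine with x ≡ 3 (mod 7); new modulus lcm = 133.
    Write x = 15 + 19·t and substitute into x ≡ 3 (mod 7): 19·t ≡ 3 − 15 = -12 (mod 7).
    Reduce coefficients mod 7: 5·t ≡ 2 (mod 7).
    The inverse of 5 mod 7 is 3 (since 5·3 = 15 = 2·7 + 1), so t ≡ 3·2 = 6 ≡ 6 (mod 7).
    Then x = 15 + 19·6 = 129, valid modulo lcm(19, 7) = 133: x ≡ 129 (mod 133).
  Combine with x ≡ 3 (mod 5); new modulus lcm = 665.
    Write x = 129 + 133·t and substitute into x ≡ 3 (mod 5): 133·t ≡ 3 − 129 = -126 (mod 5).
    Reduce coefficients mod 5: 3·t ≡ 4 (mod 5).
    The inverse of 3 mod 5 is 2 (since 3·2 = 6 = 1·5 + 1), so t ≡ 2·4 = 8 ≡ 3 (mod 5).
    Then x = 129 + 133·3 = 528, valid modulo lcm(133, 5) = 665: x ≡ 528 (mod 665).
  Combine with x ≡ 5 (mod 16); new modulus lcm = 10640.
    Write x = 528 + 665·t and substitute into x ≡ 5 (mod 16): 665·t ≡ 5 − 528 = -523 (mod 16).
    Reduce coefficients mod 16: 9·t ≡ 5 (mod 16).
    The inverse of 9 mod 16 is 9 (since 9·9 = 81 = 5·16 + 1), so t ≡ 9·5 = 45 ≡ 13 (mod 16).
    Then x = 528 + 665·13 = 9173, valid modulo lcm(665, 16) = 10640: x ≡ 9173 (mod 10640).
  Combine with x ≡ 8 (mod 13); new modulus lcm = 138320.
    Write x = 9173 + 10640·t and substitute into x ≡ 8 (mod 13): 10640·t ≡ 8 − 9173 = -9165 (mod 13).
    Reduce coefficients mod 13: 6·t ≡ 0 (mod 13).
    The inverse of 6 mod 13 is 11 (since 6·11 = 66 = 5·13 + 1), so t ≡ 11·0 = 0 ≡ 0 (mod 13).
    Then x = 9173 + 10640·0 = 9173, valid modulo lcm(10640, 13) = 138320: x ≡ 9173 (mod 138320).
Verify against each original: 9173 mod 19 = 15, 9173 mod 7 = 3, 9173 mod 5 = 3, 9173 mod 16 = 5, 9173 mod 13 = 8.

x ≡ 9173 (mod 138320).


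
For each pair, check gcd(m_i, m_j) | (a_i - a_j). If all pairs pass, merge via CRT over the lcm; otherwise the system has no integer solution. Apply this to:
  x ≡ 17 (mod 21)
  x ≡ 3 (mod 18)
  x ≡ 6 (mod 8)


Moduli 21, 18, 8 are not pairwise coprime, so CRT works modulo lcm(m_i) when all pairwise compatibility conditions hold.
Pairwise compatibility: gcd(m_i, m_j) must divide a_i - a_j for every pair.
Merge one congruence at a time:
  Start: x ≡ 17 (mod 21).
  Combine with x ≡ 3 (mod 18): gcd(21, 18) = 3, and 3 - 17 = -14 is NOT divisible by 3.
    ⇒ system is inconsistent (no integer solution).

No solution (the system is inconsistent).


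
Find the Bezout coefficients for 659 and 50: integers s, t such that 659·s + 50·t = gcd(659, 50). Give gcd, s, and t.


Euclidean algorithm on (659, 50) — divide until remainder is 0:
  659 = 13 · 50 + 9
  50 = 5 · 9 + 5
  9 = 1 · 5 + 4
  5 = 1 · 4 + 1
  4 = 4 · 1 + 0
gcd(659, 50) = 1.
Track Bezout coefficients alongside the remainders: start with r₀ = 659 = a·1 + b·0 (s = 1, t = 0) and r₁ = 50 = a·0 + b·1 (s = 0, t = 1); each new remainder r_{k+1} = r_{k-1} − q_k·r_k inherits s_{k+1} = s_{k-1} − q_k·s_k, t_{k+1} = t_{k-1} − q_k·t_k, so r_k = a·s_k + b·t_k at every step:
  q = 13: r = 9, s = 1 − 13·0 = 1, t = 0 − 13·1 = -13  (check: 659·1 + 50·(-13) = 9)
  q = 5: r = 5, s = 0 − 5·1 = -5, t = 1 − 5·(-13) = 66  (check: 659·(-5) + 50·66 = 5)
  q = 1: r = 4, s = 1 − 1·(-5) = 6, t = -13 − 1·66 = -79  (check: 659·6 + 50·(-79) = 4)
  q = 1: r = 1, s = -5 − 1·6 = -11, t = 66 − 1·(-79) = 145  (check: 659·(-11) + 50·145 = 1)
The row with r = 1 (the gcd) gives the Bezout coefficients s = -11, t = 145.
Result: 659 · (-11) + 50 · (145) = 1.

gcd(659, 50) = 1; s = -11, t = 145 (check: 659·(-11) + 50·145 = 1).


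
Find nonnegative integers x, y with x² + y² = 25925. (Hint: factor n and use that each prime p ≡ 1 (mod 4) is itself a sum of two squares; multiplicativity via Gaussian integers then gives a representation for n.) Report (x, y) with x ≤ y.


Step 1: Factor n = 25925 = 5^2 · 17 · 61.
Step 2: Check the mod-4 condition on each prime factor: 5 ≡ 1 (mod 4), exponent 2; 17 ≡ 1 (mod 4), exponent 1; 61 ≡ 1 (mod 4), exponent 1.
All primes ≡ 3 (mod 4) appear to even exponent (or don't appear), so by the two-squares theorem n IS expressible as a sum of two squares.
Step 3: Build a representation. Group n = k² · m with k = 5 and m = 17 · 61 = 1037 (a product of primes ≡ 1 (mod 4)); a representation of m scales to one of n via (k·x)² + (k·y)² = k²(x² + y²). Each prime p ≡ 1 (mod 4) is itself a sum of two squares; find a² by testing p − a² for a perfect square:
  17: 17 − 1² = 16 = 4² ⇒ 17 = 1² + 4².
  61: 61 − 1² = 60, 61 − 2² = 57, 61 − 3² = 52, 61 − 4² = 45, 61 − 5² = 36 = 6² ⇒ 61 = 5² + 6².
  Combine using the Brahmagupta–Fibonacci identity (a² + b²)(c² + d²) = (ac − bd)² + (ad + bc)² = (ac + bd)² + (ad − bc)²:
  17 · 61 = 1037: from (1² + 4²)(5² + 6²), take (1·5 − 4·6, 1·6 + 4·5) = (5 − 24, 6 + 20) = (-19, 26); dropping signs (only squares matter) gives (19, 26); check 19² + 26² = 361 + 676 = 1037 ✓.
  Scale by k = 5: (5·19, 5·26) = (95, 130).
Step 4: Order so x ≤ y and verify: 95² + 130² = 9025 + 16900 = 25925 = n. ✓

n = 25925 = 95² + 130² (one valid representation with x ≤ y).


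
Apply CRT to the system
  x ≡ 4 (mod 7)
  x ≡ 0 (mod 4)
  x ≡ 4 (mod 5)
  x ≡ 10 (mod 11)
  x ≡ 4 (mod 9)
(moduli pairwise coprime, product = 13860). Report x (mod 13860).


Product of moduli M = 7 · 4 · 5 · 11 · 9 = 13860.
Merge one congruence at a time:
  Start: x ≡ 4 (mod 7).
  Combine with x ≡ 0 (mod 4); new modulus lcm = 28.
    Write x = 4 + 7·t and substitute into x ≡ 0 (mod 4): 7·t ≡ 0 − 4 = -4 (mod 4).
    Reduce coefficients mod 4: 3·t ≡ 0 (mod 4).
    The inverse of 3 mod 4 is 3 (since 3·3 = 9 = 2·4 + 1), so t ≡ 3·0 = 0 ≡ 0 (mod 4).
    Then x = 4 + 7·0 = 4, valid modulo lcm(7, 4) = 28: x ≡ 4 (mod 28).
  Combine with x ≡ 4 (mod 5); new modulus lcm = 140.
    Write x = 4 + 28·t and substitute into x ≡ 4 (mod 5): 28·t ≡ 4 − 4 = 0 (mod 5).
    Reduce coefficients mod 5: 3·t ≡ 0 (mod 5).
    The inverse of 3 mod 5 is 2 (since 3·2 = 6 = 1·5 + 1), so t ≡ 2·0 = 0 ≡ 0 (mod 5).
    Then x = 4 + 28·0 = 4, valid modulo lcm(28, 5) = 140: x ≡ 4 (mod 140).
  Combine with x ≡ 10 (mod 11); new modulus lcm = 1540.
    Write x = 4 + 140·t and substitute into x ≡ 10 (mod 11): 140·t ≡ 10 − 4 = 6 (mod 11).
    Reduce coefficients mod 11: 8·t ≡ 6 (mod 11).
    The inverse of 8 mod 11 is 7 (since 8·7 = 56 = 5·11 + 1), so t ≡ 7·6 = 42 ≡ 9 (mod 11).
    Then x = 4 + 140·9 = 1264, valid modulo lcm(140, 11) = 1540: x ≡ 1264 (mod 1540).
  Combine with x ≡ 4 (mod 9); new modulus lcm = 13860.
    Write x = 1264 + 1540·t and substitute into x ≡ 4 (mod 9): 1540·t ≡ 4 − 1264 = -1260 (mod 9).
    Reduce coefficients mod 9: 1·t ≡ 0 (mod 9).
    So t ≡ 0 (mod 9).
    Then x = 1264 + 1540·0 = 1264, valid modulo lcm(1540, 9) = 13860: x ≡ 1264 (mod 13860).
Verify against each original: 1264 mod 7 = 4, 1264 mod 4 = 0, 1264 mod 5 = 4, 1264 mod 11 = 10, 1264 mod 9 = 4.

x ≡ 1264 (mod 13860).


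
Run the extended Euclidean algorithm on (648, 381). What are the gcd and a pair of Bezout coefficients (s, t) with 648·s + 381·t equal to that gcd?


Euclidean algorithm on (648, 381) — divide until remainder is 0:
  648 = 1 · 381 + 267
  381 = 1 · 267 + 114
  267 = 2 · 114 + 39
  114 = 2 · 39 + 36
  39 = 1 · 36 + 3
  36 = 12 · 3 + 0
gcd(648, 381) = 3.
Track Bezout coefficients alongside the remainders: start with r₀ = 648 = a·1 + b·0 (s = 1, t = 0) and r₁ = 381 = a·0 + b·1 (s = 0, t = 1); each new remainder r_{k+1} = r_{k-1} − q_k·r_k inherits s_{k+1} = s_{k-1} − q_k·s_k, t_{k+1} = t_{k-1} − q_k·t_k, so r_k = a·s_k + b·t_k at every step:
  q = 1: r = 267, s = 1 − 1·0 = 1, t = 0 − 1·1 = -1  (check: 648·1 + 381·(-1) = 267)
  q = 1: r = 114, s = 0 − 1·1 = -1, t = 1 − 1·(-1) = 2  (check: 648·(-1) + 381·2 = 114)
  q = 2: r = 39, s = 1 − 2·(-1) = 3, t = -1 − 2·2 = -5  (check: 648·3 + 381·(-5) = 39)
  q = 2: r = 36, s = -1 − 2·3 = -7, t = 2 − 2·(-5) = 12  (check: 648·(-7) + 381·12 = 36)
  q = 1: r = 3, s = 3 − 1·(-7) = 10, t = -5 − 1·12 = -17  (check: 648·10 + 381·(-17) = 3)
The row with r = 3 (the gcd) gives the Bezout coefficients s = 10, t = -17.
Result: 648 · (10) + 381 · (-17) = 3.

gcd(648, 381) = 3; s = 10, t = -17 (check: 648·10 + 381·(-17) = 3).
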